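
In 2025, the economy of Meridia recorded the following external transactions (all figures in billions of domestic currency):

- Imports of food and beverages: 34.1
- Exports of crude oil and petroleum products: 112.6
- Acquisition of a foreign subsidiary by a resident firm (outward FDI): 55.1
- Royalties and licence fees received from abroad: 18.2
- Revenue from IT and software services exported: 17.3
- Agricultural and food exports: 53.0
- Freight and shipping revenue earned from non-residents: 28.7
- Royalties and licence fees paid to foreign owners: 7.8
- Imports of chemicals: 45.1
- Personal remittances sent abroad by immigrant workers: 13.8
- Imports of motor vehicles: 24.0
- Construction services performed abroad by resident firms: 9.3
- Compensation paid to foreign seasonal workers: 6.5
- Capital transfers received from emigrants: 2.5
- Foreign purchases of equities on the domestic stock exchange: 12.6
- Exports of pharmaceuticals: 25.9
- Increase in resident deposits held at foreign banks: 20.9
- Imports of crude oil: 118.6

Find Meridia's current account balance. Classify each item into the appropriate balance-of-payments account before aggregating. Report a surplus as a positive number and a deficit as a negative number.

15.1

Goods: 25.9 + 53.0 - 45.1 + 112.6 - 34.1 - 24.0 - 118.6 = -30.3
Services: 18.2 + 28.7 - 7.8 + 17.3 + 9.3 = 65.7
Primary income: -6.5
Secondary income: -13.8
Current account = (-30.3) + 65.7 + (-6.5) + (-13.8) = 15.1
(Excluded from the current account — financial account: acquisition of a foreign subsidiary by a resident firm (outward FDI) 55.1, foreign purchases of equities on the domestic stock exchange 12.6, increase in resident deposits held at foreign banks 20.9; capital account: capital transfers received from emigrants 2.5.)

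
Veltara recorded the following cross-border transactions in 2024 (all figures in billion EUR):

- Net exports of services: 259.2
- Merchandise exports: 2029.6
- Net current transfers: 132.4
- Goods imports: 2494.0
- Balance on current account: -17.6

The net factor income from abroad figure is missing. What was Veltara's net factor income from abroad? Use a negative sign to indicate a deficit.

55.2

Current account = goods balance + services balance + net primary income + net secondary income
Sum of the known components = -72.8
Net factor income from abroad = CA - (known components) = -17.6 - (-72.8) = 55.2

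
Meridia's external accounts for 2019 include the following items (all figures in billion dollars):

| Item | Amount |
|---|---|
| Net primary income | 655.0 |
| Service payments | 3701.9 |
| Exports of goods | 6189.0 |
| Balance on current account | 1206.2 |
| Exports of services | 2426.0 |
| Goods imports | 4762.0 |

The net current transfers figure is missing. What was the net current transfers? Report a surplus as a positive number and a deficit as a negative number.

400.1

Current account = goods balance + services balance + net primary income + net secondary income
Sum of the known components = 806.1
Net current transfers = CA - (known components) = 1206.2 - 806.1 = 400.1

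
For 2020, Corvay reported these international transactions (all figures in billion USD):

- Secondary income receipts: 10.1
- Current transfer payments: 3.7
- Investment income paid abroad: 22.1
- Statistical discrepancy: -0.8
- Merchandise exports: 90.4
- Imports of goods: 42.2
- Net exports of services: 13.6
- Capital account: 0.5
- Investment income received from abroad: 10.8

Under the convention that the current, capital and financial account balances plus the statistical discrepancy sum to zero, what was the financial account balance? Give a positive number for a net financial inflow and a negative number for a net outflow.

Goods balance = 90.4 - 42.2 = 48.2
Services balance = 13.6
Trade balance (goods + services) = 48.2 + 13.6 = 61.8
Net primary income = 10.8 - 22.1 = -11.3
Net secondary income = 10.1 - 3.7 = 6.4
Current account = 61.8 + (-11.3) + 6.4 = 56.9
Financial account = -(56.9 + 0.5 + (-0.8)) = -56.6

-56.6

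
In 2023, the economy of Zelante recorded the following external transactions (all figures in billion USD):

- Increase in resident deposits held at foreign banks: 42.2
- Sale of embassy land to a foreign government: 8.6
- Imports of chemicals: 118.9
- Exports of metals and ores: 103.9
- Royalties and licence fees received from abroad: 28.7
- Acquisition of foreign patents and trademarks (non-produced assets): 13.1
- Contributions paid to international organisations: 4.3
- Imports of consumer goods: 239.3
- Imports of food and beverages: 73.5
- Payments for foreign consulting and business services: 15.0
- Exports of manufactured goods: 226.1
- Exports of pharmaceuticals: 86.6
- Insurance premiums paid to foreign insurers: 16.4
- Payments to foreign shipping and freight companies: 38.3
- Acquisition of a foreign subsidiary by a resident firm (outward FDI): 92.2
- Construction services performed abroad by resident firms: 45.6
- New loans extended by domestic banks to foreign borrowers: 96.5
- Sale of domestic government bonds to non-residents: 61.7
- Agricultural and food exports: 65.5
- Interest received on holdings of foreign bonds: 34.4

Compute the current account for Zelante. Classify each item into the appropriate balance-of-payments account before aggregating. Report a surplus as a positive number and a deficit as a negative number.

Goods: 226.1 + 103.9 - 239.3 + 86.6 - 118.9 + 65.5 - 73.5 = 50.4
Services: -38.3 + 45.6 - 15.0 + 28.7 - 16.4 = 4.6
Primary income: 34.4
Secondary income: -4.3
Current account = 50.4 + 4.6 + 34.4 + (-4.3) = 85.1
(Excluded from the current account — financial account: increase in resident deposits held at foreign banks 42.2, acquisition of a foreign subsidiary by a resident firm (outward FDI) 92.2, new loans extended by domestic banks to foreign borrowers 96.5, sale of domestic government bonds to non-residents 61.7; capital account: sale of embassy land to a foreign government 8.6, acquisition of foreign patents and trademarks (non-produced assets) 13.1.)

85.1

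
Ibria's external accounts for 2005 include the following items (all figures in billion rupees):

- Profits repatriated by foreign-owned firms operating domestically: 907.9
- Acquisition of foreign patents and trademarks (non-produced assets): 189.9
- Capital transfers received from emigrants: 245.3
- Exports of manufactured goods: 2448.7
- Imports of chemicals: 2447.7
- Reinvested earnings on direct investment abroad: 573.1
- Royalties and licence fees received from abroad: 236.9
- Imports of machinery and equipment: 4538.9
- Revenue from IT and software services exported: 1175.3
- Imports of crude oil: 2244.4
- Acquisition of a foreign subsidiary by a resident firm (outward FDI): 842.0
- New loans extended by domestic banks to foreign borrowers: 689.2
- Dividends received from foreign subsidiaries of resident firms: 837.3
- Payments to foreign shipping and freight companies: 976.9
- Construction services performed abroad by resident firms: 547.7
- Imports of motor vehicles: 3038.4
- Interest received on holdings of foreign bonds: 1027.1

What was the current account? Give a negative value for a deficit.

Goods: -2447.7 + 2448.7 - 2244.4 - 4538.9 - 3038.4 = -9820.7
Services: 1175.3 + 236.9 - 976.9 + 547.7 = 983.0
Primary income: 1027.1 + 837.3 - 907.9 + 573.1 = 1529.6
Current account = (-9820.7) + 983.0 + 1529.6 = -7308.1
(Excluded from the current account — capital account: acquisition of foreign patents and trademarks (non-produced assets) 189.9, capital transfers received from emigrants 245.3; financial account: acquisition of a foreign subsidiary by a resident firm (outward FDI) 842.0, new loans extended by domestic banks to foreign borrowers 689.2.)

-7308.1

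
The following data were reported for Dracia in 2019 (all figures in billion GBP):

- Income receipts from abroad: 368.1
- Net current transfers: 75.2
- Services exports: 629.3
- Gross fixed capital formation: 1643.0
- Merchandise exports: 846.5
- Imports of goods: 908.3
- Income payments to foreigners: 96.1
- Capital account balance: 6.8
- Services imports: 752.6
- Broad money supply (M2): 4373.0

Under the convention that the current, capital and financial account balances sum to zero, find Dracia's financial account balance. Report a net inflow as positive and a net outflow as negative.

Goods balance = 846.5 - 908.3 = -61.8
Services balance = 629.3 - 752.6 = -123.3
Trade balance (goods + services) = -61.8 + (-123.3) = -185.1
Net primary income = 368.1 - 96.1 = 272.0
Net secondary income = 75.2
Current account = -185.1 + 272.0 + 75.2 = 162.1
Financial account = -(162.1 + 6.8) = -168.9

-168.9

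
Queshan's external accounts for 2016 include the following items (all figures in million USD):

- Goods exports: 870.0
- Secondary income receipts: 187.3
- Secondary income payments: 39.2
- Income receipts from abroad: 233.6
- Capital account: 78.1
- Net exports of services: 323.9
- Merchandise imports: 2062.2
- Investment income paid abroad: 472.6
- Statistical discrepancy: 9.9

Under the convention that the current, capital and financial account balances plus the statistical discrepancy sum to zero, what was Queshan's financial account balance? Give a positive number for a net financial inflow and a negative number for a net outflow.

871.2

Goods balance = 870.0 - 2062.2 = -1192.2
Services balance = 323.9
Trade balance (goods + services) = -1192.2 + 323.9 = -868.3
Net primary income = 233.6 - 472.6 = -239.0
Net secondary income = 187.3 - 39.2 = 148.1
Current account = -868.3 + (-239.0) + 148.1 = -959.2
Financial account = -(-959.2 + 78.1 + 9.9) = 871.2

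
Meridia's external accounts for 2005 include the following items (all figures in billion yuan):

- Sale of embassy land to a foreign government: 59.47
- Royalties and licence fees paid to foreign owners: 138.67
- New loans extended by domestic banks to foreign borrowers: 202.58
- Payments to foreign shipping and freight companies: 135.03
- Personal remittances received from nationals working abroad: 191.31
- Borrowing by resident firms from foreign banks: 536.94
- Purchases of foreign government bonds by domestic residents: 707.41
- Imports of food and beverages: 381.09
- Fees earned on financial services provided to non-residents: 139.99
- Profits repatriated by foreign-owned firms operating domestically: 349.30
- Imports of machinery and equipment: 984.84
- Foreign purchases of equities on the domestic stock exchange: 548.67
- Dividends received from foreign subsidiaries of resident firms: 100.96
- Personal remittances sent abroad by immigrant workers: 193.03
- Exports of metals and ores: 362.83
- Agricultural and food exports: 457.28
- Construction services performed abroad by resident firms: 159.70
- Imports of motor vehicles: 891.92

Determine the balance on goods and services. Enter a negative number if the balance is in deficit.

Goods: -984.84 - 381.09 + 362.83 - 891.92 + 457.28 = -1437.74
Services: 139.99 + 159.70 - 135.03 - 138.67 = 25.99
Trade balance = -1437.74 + 25.99 = -1411.75
(Excluded from the trade balance — capital account: sale of embassy land to a foreign government 59.47; financial account: new loans extended by domestic banks to foreign borrowers 202.58, borrowing by resident firms from foreign banks 536.94, purchases of foreign government bonds by domestic residents 707.41, foreign purchases of equities on the domestic stock exchange 548.67; secondary income: personal remittances received from nationals working abroad 191.31, personal remittances sent abroad by immigrant workers 193.03; primary income: profits repatriated by foreign-owned firms operating domestically 349.30, dividends received from foreign subsidiaries of resident firms 100.96.)

-1411.75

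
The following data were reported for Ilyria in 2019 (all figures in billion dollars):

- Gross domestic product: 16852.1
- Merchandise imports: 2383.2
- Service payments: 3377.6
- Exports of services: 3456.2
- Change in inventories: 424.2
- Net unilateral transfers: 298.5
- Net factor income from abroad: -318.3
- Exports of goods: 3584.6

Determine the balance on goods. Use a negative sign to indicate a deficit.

1201.4

Goods balance = 3584.6 - 2383.2 = 1201.4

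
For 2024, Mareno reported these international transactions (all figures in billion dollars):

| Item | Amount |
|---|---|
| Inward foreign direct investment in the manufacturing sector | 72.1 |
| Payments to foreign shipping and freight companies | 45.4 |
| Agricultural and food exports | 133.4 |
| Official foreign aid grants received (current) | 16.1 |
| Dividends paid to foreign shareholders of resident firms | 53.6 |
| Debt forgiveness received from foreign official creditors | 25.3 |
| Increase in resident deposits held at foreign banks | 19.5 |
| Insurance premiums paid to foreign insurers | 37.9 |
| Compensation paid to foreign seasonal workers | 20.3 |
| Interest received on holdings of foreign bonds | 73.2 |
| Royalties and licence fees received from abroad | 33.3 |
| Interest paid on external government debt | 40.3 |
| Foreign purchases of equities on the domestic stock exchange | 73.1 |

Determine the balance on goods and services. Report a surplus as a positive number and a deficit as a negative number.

83.4

Goods: 133.4
Services: -45.4 + 33.3 - 37.9 = -50.0
Trade balance = 133.4 + (-50.0) = 83.4
(Excluded from the trade balance — financial account: inward foreign direct investment in the manufacturing sector 72.1, increase in resident deposits held at foreign banks 19.5, foreign purchases of equities on the domestic stock exchange 73.1; secondary income: official foreign aid grants received (current) 16.1; primary income: dividends paid to foreign shareholders of resident firms 53.6, compensation paid to foreign seasonal workers 20.3, interest received on holdings of foreign bonds 73.2, interest paid on external government debt 40.3; capital account: debt forgiveness received from foreign official creditors 25.3.)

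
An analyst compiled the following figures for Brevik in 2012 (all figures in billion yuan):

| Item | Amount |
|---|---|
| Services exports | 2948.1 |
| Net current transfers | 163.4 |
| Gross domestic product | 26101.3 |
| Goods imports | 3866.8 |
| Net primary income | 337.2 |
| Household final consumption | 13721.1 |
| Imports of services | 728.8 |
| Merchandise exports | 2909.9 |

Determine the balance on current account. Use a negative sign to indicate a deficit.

Goods balance = 2909.9 - 3866.8 = -956.9
Services balance = 2948.1 - 728.8 = 2219.3
Trade balance (goods + services) = -956.9 + 2219.3 = 1262.4
Net primary income = 337.2
Net secondary income = 163.4
Current account = 1262.4 + 337.2 + 163.4 = 1763.0

1763.0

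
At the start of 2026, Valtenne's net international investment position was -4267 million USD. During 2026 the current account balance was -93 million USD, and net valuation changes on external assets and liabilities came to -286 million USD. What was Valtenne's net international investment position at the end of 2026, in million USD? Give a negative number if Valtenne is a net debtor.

-4646

Change in NIIP = current account + net valuation change = -93 + (-286) = -379
End-of-year NIIP = -4267 + (-379) = -4646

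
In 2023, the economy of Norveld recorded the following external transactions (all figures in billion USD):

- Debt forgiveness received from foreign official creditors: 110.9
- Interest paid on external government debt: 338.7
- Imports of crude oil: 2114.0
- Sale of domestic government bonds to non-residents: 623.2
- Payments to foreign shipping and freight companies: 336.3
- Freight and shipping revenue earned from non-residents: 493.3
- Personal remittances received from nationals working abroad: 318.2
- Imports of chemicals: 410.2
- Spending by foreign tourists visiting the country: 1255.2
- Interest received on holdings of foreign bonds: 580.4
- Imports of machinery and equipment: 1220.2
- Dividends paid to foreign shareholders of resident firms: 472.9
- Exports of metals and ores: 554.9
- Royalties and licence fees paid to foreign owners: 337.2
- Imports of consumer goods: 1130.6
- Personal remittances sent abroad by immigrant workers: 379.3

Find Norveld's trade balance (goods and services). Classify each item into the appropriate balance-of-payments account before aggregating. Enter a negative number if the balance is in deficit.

Goods: -2114.0 + 554.9 - 1220.2 - 1130.6 - 410.2 = -4320.1
Services: 1255.2 - 337.2 - 336.3 + 493.3 = 1075.0
Trade balance = -4320.1 + 1075.0 = -3245.1
(Excluded from the trade balance — capital account: debt forgiveness received from foreign official creditors 110.9; primary income: interest paid on external government debt 338.7, interest received on holdings of foreign bonds 580.4, dividends paid to foreign shareholders of resident firms 472.9; financial account: sale of domestic government bonds to non-residents 623.2; secondary income: personal remittances received from nationals working abroad 318.2, personal remittances sent abroad by immigrant workers 379.3.)

-3245.1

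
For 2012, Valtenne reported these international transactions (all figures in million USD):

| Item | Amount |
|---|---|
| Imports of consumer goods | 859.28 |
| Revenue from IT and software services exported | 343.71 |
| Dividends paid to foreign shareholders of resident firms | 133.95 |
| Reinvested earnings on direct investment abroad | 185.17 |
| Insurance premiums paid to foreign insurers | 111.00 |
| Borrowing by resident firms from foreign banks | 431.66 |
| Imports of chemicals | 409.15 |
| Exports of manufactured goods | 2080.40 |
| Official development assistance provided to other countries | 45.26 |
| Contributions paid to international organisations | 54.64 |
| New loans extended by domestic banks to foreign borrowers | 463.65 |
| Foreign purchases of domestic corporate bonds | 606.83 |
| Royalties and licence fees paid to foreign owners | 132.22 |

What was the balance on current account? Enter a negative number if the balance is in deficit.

Goods: 2080.40 - 409.15 - 859.28 = 811.97
Services: -132.22 - 111.00 + 343.71 = 100.49
Primary income: -133.95 + 185.17 = 51.22
Secondary income: -54.64 - 45.26 = -99.90
Current account = 811.97 + 100.49 + 51.22 + (-99.90) = 863.78
(Excluded from the current account — financial account: borrowing by resident firms from foreign banks 431.66, new loans extended by domestic banks to foreign borrowers 463.65, foreign purchases of domestic corporate bonds 606.83.)

863.78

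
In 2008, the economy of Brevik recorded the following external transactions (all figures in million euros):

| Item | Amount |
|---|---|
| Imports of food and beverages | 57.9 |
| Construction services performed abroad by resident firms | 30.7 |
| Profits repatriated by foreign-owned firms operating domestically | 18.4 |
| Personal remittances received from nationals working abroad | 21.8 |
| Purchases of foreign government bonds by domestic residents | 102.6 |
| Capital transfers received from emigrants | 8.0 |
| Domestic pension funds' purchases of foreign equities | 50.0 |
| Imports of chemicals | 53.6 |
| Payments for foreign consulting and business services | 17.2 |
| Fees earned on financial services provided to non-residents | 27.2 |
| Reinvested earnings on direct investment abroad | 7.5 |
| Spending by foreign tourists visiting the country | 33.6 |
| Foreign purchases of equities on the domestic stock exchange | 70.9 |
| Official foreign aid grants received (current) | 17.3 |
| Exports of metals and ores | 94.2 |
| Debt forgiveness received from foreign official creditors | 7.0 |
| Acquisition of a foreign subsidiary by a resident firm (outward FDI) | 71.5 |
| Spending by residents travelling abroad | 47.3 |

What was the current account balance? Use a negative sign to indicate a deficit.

Goods: -57.9 - 53.6 + 94.2 = -17.3
Services: -47.3 - 17.2 + 27.2 + 30.7 + 33.6 = 27.0
Primary income: -18.4 + 7.5 = -10.9
Secondary income: 17.3 + 21.8 = 39.1
Current account = (-17.3) + 27.0 + (-10.9) + 39.1 = 37.9
(Excluded from the current account — financial account: purchases of foreign government bonds by domestic residents 102.6, domestic pension funds' purchases of foreign equities 50.0, foreign purchases of equities on the domestic stock exchange 70.9, acquisition of a foreign subsidiary by a resident firm (outward FDI) 71.5; capital account: capital transfers received from emigrants 8.0, debt forgiveness received from foreign official creditors 7.0.)

37.9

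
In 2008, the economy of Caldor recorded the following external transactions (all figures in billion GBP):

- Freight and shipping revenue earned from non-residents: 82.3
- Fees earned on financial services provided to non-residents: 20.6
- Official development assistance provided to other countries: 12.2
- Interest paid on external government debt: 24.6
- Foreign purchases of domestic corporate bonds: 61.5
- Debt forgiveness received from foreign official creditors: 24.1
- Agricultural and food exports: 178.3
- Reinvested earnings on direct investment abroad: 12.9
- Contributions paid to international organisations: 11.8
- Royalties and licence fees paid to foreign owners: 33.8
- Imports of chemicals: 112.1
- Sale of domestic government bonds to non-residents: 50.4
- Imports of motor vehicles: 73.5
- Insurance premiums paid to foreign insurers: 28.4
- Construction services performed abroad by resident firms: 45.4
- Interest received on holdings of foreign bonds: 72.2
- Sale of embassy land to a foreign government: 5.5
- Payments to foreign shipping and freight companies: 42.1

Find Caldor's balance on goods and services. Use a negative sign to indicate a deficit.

36.7

Goods: -112.1 - 73.5 + 178.3 = -7.3
Services: 82.3 + 20.6 - 28.4 - 33.8 - 42.1 + 45.4 = 44.0
Trade balance = -7.3 + 44.0 = 36.7
(Excluded from the trade balance — secondary income: official development assistance provided to other countries 12.2, contributions paid to international organisations 11.8; primary income: interest paid on external government debt 24.6, reinvested earnings on direct investment abroad 12.9, interest received on holdings of foreign bonds 72.2; financial account: foreign purchases of domestic corporate bonds 61.5, sale of domestic government bonds to non-residents 50.4; capital account: debt forgiveness received from foreign official creditors 24.1, sale of embassy land to a foreign government 5.5.)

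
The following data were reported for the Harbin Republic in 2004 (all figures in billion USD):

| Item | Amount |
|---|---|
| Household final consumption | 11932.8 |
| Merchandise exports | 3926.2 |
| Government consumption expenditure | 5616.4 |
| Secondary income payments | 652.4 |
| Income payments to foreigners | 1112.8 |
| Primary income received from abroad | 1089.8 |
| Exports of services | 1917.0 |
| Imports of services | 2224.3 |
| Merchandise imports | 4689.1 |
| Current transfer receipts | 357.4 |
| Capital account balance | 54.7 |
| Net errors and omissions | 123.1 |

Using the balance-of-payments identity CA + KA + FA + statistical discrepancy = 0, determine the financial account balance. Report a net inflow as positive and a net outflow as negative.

Goods balance = 3926.2 - 4689.1 = -762.9
Services balance = 1917.0 - 2224.3 = -307.3
Trade balance (goods + services) = -762.9 + (-307.3) = -1070.2
Net primary income = 1089.8 - 1112.8 = -23.0
Net secondary income = 357.4 - 652.4 = -295.0
Current account = -1070.2 + (-23.0) + (-295.0) = -1388.2
Financial account = -(-1388.2 + 54.7 + 123.1) = 1210.4

1210.4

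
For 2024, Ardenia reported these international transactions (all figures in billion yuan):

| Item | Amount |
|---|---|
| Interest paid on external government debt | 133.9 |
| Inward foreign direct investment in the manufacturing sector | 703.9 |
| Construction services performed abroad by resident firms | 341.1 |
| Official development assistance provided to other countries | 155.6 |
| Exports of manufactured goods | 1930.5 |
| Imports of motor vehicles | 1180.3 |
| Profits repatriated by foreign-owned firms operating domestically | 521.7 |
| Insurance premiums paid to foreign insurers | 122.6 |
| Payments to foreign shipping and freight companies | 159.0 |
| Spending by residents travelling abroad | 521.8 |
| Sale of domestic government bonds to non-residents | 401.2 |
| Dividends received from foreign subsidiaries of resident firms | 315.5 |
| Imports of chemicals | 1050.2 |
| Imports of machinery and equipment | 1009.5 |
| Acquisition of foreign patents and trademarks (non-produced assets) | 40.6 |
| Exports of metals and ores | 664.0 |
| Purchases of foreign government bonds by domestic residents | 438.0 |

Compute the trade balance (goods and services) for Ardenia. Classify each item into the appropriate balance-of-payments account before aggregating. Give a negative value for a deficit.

-1107.8

Goods: -1180.3 - 1009.5 + 664.0 + 1930.5 - 1050.2 = -645.5
Services: -122.6 - 521.8 + 341.1 - 159.0 = -462.3
Trade balance = -645.5 + (-462.3) = -1107.8
(Excluded from the trade balance — primary income: interest paid on external government debt 133.9, profits repatriated by foreign-owned firms operating domestically 521.7, dividends received from foreign subsidiaries of resident firms 315.5; financial account: inward foreign direct investment in the manufacturing sector 703.9, sale of domestic government bonds to non-residents 401.2, purchases of foreign government bonds by domestic residents 438.0; secondary income: official development assistance provided to other countries 155.6; capital account: acquisition of foreign patents and trademarks (non-produced assets) 40.6.)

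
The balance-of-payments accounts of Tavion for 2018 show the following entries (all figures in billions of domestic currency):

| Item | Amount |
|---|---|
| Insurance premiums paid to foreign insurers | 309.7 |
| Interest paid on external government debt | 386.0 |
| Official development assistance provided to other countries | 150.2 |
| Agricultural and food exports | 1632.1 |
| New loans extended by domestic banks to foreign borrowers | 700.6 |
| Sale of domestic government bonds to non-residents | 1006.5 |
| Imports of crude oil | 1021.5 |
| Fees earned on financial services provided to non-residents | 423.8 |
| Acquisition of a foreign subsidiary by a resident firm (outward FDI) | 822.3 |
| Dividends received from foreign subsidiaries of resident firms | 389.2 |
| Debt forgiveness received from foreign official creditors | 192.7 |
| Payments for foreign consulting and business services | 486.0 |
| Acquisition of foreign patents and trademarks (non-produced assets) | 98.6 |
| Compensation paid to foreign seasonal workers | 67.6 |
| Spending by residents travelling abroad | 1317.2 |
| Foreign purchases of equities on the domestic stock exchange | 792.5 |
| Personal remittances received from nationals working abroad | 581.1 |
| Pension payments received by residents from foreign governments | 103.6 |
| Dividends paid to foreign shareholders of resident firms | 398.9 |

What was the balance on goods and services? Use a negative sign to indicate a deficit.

Goods: -1021.5 + 1632.1 = 610.6
Services: 423.8 - 309.7 - 1317.2 - 486.0 = -1689.1
Trade balance = 610.6 + (-1689.1) = -1078.5
(Excluded from the trade balance — primary income: interest paid on external government debt 386.0, dividends received from foreign subsidiaries of resident firms 389.2, compensation paid to foreign seasonal workers 67.6, dividends paid to foreign shareholders of resident firms 398.9; secondary income: official development assistance provided to other countries 150.2, personal remittances received from nationals working abroad 581.1, pension payments received by residents from foreign governments 103.6; financial account: new loans extended by domestic banks to foreign borrowers 700.6, sale of domestic government bonds to non-residents 1006.5, acquisition of a foreign subsidiary by a resident firm (outward FDI) 822.3, foreign purchases of equities on the domestic stock exchange 792.5; capital account: debt forgiveness received from foreign official creditors 192.7, acquisition of foreign patents and trademarks (non-produced assets) 98.6.)

-1078.5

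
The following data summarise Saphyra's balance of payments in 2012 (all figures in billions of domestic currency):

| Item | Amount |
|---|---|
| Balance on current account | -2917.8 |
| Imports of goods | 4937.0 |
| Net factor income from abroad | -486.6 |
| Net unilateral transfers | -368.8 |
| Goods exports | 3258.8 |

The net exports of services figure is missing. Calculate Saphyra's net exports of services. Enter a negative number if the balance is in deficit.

-384.2

Current account = goods balance + services balance + net primary income + net secondary income
Sum of the known components = -2533.6
Net exports of services = CA - (known components) = -2917.8 - (-2533.6) = -384.2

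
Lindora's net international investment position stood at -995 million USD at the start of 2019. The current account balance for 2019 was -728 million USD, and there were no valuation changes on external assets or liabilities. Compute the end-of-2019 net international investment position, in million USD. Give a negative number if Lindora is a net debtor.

-1723

With no valuation effects, change in NIIP = current account = -728
End-of-year NIIP = -995 + (-728) = -1723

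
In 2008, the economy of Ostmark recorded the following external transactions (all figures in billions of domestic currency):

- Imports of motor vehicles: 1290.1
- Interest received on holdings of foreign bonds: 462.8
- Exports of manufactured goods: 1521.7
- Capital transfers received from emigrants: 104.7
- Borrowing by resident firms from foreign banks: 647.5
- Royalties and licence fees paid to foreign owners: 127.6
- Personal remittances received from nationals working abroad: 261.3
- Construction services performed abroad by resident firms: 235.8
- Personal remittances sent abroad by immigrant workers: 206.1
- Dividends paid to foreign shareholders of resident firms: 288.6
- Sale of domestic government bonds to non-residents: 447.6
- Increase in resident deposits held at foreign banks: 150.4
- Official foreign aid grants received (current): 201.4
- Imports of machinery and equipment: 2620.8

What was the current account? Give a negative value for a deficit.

-1850.2

Goods: -1290.1 + 1521.7 - 2620.8 = -2389.2
Services: -127.6 + 235.8 = 108.2
Primary income: -288.6 + 462.8 = 174.2
Secondary income: 201.4 - 206.1 + 261.3 = 256.6
Current account = (-2389.2) + 108.2 + 174.2 + 256.6 = -1850.2
(Excluded from the current account — capital account: capital transfers received from emigrants 104.7; financial account: borrowing by resident firms from foreign banks 647.5, sale of domestic government bonds to non-residents 447.6, increase in resident deposits held at foreign banks 150.4.)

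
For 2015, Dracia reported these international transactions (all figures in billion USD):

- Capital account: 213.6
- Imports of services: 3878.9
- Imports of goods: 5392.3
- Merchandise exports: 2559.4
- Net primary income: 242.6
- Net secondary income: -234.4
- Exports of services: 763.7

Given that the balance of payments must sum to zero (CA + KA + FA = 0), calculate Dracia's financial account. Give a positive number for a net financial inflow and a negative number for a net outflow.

5726.3

Goods balance = 2559.4 - 5392.3 = -2832.9
Services balance = 763.7 - 3878.9 = -3115.2
Trade balance (goods + services) = -2832.9 + (-3115.2) = -5948.1
Net primary income = 242.6
Net secondary income = -234.4
Current account = -5948.1 + 242.6 + (-234.4) = -5939.9
Financial account = -(-5939.9 + 213.6) = 5726.3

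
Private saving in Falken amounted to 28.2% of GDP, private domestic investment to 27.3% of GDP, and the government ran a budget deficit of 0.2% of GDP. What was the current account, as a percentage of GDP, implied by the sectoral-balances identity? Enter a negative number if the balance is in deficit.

0.7

By the sectoral-balances identity, CA = (S_private - I) + (T - G).
Private balance = 28.2 - 27.3 = 0.9
Government balance (T - G) = -0.2
CA = 0.9 + (-0.2) = 0.7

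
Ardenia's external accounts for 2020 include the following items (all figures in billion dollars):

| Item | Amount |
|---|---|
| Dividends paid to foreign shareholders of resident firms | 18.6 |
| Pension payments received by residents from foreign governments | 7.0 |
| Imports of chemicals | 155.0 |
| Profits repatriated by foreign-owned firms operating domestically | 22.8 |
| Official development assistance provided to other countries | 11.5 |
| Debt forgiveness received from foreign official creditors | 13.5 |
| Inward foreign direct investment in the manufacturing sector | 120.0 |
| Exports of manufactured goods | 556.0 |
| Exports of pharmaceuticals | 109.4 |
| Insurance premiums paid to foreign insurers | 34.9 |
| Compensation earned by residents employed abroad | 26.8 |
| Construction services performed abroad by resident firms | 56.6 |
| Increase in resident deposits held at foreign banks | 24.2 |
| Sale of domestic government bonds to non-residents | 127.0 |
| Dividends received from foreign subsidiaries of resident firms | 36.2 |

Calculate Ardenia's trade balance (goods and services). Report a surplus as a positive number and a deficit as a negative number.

532.1

Goods: -155.0 + 109.4 + 556.0 = 510.4
Services: 56.6 - 34.9 = 21.7
Trade balance = 510.4 + 21.7 = 532.1
(Excluded from the trade balance — primary income: dividends paid to foreign shareholders of resident firms 18.6, profits repatriated by foreign-owned firms operating domestically 22.8, compensation earned by residents employed abroad 26.8, dividends received from foreign subsidiaries of resident firms 36.2; secondary income: pension payments received by residents from foreign governments 7.0, official development assistance provided to other countries 11.5; capital account: debt forgiveness received from foreign official creditors 13.5; financial account: inward foreign direct investment in the manufacturing sector 120.0, increase in resident deposits held at foreign banks 24.2, sale of domestic government bonds to non-residents 127.0.)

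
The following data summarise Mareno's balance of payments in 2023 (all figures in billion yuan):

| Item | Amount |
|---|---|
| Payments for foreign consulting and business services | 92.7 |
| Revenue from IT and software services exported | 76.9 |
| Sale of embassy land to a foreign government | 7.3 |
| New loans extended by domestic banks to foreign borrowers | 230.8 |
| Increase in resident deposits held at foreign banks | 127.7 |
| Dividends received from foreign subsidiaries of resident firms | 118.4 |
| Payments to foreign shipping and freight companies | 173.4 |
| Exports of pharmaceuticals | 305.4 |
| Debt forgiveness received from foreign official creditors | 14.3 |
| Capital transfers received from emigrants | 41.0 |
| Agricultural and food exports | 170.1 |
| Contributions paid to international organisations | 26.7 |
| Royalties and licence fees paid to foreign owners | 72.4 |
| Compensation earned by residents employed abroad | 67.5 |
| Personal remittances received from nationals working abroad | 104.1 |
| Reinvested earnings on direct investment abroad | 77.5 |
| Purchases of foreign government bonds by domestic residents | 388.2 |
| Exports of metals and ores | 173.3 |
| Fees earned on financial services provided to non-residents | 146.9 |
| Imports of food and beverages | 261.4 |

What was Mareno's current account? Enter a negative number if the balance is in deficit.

Goods: 173.3 + 170.1 + 305.4 - 261.4 = 387.4
Services: 76.9 - 92.7 - 72.4 - 173.4 + 146.9 = -114.7
Primary income: 118.4 + 77.5 + 67.5 = 263.4
Secondary income: -26.7 + 104.1 = 77.4
Current account = 387.4 + (-114.7) + 263.4 + 77.4 = 613.5
(Excluded from the current account — capital account: sale of embassy land to a foreign government 7.3, debt forgiveness received from foreign official creditors 14.3, capital transfers received from emigrants 41.0; financial account: new loans extended by domestic banks to foreign borrowers 230.8, increase in resident deposits held at foreign banks 127.7, purchases of foreign government bonds by domestic residents 388.2.)

613.5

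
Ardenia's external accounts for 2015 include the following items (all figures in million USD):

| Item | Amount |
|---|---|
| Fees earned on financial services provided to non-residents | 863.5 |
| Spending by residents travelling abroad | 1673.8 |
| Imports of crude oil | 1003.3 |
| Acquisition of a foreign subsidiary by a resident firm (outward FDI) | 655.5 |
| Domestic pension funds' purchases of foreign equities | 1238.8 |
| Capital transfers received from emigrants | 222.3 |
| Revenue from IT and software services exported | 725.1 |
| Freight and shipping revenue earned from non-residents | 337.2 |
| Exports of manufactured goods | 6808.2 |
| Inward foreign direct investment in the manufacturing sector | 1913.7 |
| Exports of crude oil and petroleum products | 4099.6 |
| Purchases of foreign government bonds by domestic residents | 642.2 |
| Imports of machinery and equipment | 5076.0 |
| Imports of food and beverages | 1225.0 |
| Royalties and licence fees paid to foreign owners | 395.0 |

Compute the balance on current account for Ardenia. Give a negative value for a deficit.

Goods: -1003.3 - 5076.0 + 6808.2 - 1225.0 + 4099.6 = 3603.5
Services: -395.0 + 863.5 + 725.1 + 337.2 - 1673.8 = -143.0
Current account = 3603.5 + (-143.0) = 3460.5
(Excluded from the current account — financial account: acquisition of a foreign subsidiary by a resident firm (outward FDI) 655.5, domestic pension funds' purchases of foreign equities 1238.8, inward foreign direct investment in the manufacturing sector 1913.7, purchases of foreign government bonds by domestic residents 642.2; capital account: capital transfers received from emigrants 222.3.)

3460.5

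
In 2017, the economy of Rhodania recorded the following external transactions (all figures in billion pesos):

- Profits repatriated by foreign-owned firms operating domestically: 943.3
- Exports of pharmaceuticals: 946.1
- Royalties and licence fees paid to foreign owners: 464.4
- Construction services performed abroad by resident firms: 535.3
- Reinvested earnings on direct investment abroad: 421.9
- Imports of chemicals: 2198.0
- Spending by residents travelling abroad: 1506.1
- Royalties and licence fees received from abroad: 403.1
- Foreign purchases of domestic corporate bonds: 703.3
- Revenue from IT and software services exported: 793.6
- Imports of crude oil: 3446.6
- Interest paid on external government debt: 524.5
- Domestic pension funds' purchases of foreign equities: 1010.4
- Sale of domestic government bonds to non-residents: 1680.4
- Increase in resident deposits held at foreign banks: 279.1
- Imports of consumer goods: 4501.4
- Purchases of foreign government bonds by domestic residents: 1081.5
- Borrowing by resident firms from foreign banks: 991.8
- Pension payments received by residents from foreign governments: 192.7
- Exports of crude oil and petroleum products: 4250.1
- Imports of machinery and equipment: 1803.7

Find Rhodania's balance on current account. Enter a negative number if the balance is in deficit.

Goods: -2198.0 - 1803.7 + 4250.1 + 946.1 - 4501.4 - 3446.6 = -6753.5
Services: 403.1 - 1506.1 + 793.6 + 535.3 - 464.4 = -238.5
Primary income: -524.5 + 421.9 - 943.3 = -1045.9
Secondary income: 192.7
Current account = (-6753.5) + (-238.5) + (-1045.9) + 192.7 = -7845.2
(Excluded from the current account — financial account: foreign purchases of domestic corporate bonds 703.3, domestic pension funds' purchases of foreign equities 1010.4, sale of domestic government bonds to non-residents 1680.4, increase in resident deposits held at foreign banks 279.1, purchases of foreign government bonds by domestic residents 1081.5, borrowing by resident firms from foreign banks 991.8.)

-7845.2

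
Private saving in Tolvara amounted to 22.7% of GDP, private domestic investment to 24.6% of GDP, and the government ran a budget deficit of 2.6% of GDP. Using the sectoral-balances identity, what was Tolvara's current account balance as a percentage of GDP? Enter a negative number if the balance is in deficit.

By the sectoral-balances identity, CA = (S_private - I) + (T - G).
Private balance = 22.7 - 24.6 = -1.9
Government balance (T - G) = -2.6
CA = -1.9 + (-2.6) = -4.5

-4.5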